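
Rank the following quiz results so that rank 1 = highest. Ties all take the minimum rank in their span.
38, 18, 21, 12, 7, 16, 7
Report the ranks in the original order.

1, 3, 2, 5, 6, 4, 6

Sorted (descending): 38, 21, 18, 16, 12, 7, 7
The 2 values of 7 occupy positions 6–7 → each gets rank 6.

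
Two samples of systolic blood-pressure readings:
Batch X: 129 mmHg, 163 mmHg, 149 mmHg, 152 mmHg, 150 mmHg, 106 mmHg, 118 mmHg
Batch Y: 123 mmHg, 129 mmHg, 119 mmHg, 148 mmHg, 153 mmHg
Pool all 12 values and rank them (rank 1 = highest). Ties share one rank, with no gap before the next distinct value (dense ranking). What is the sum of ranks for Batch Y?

Sorted (descending): 163, 153, 152, 150, 149, 148, 129, 129, 123, 119, 118, 106
The 2 values of 129 share dense rank 7.
Remaining distinct values take the next consecutive integers.
Batch Y values → pooled ranks: 123→8, 129→7, 119→9, 148→6, 153→2
Rank sum = 8 + 7 + 9 + 6 + 2 = 32

32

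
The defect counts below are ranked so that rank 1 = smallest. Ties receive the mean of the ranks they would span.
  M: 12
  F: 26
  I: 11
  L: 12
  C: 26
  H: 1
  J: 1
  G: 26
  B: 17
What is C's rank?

8

Sorted (ascending): 1, 1, 11, 12, 12, 17, 26, 26, 26
The 2 values of 1 occupy positions 1–2 → average rank (1+2)/2 = 1.5.
The 2 values of 12 occupy positions 4–5 → average rank (4+5)/2 = 4.5.
The 3 values of 26 occupy positions 7–9 → average rank 8.
C has value 26 → rank 8.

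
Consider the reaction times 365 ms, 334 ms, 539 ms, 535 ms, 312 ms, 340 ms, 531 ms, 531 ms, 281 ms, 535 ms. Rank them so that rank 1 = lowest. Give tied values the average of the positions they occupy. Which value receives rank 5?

365

Sorted (ascending): 281, 312, 334, 340, 365, 531, 531, 535, 535, 539
The 2 values of 531 occupy positions 6–7 → average rank (6+7)/2 = 6.5.
The 2 values of 535 occupy positions 8–9 → average rank (8+9)/2 = 8.5.
Rank 5 → value 365.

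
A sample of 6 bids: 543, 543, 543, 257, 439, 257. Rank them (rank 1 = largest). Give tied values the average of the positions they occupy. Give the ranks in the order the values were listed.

2, 2, 2, 5.5, 4, 5.5

Sorted (descending): 543, 543, 543, 439, 257, 257
The 3 values of 543 occupy positions 1–3 → average rank 2.
The 2 values of 257 occupy positions 5–6 → average rank (5+6)/2 = 5.5.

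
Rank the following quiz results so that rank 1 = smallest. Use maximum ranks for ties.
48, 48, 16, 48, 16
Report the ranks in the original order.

5, 5, 2, 5, 2

Sorted (ascending): 16, 16, 48, 48, 48
The 2 values of 16 occupy positions 1–2 → each gets rank 2.
The 3 values of 48 occupy positions 3–5 → each gets rank 5.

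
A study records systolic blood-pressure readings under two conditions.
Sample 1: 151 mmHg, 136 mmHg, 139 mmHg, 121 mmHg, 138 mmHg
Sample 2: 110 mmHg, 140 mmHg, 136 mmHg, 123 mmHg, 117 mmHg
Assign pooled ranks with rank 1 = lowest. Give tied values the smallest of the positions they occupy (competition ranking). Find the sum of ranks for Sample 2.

21

Sorted (ascending): 110, 117, 121, 123, 136, 136, 138, 139, 140, 151
The 2 values of 136 occupy positions 5–6 → each gets rank 5.
Sample 2 values → pooled ranks: 110→1, 140→9, 136→5, 123→4, 117→2
Rank sum = 1 + 9 + 5 + 4 + 2 = 21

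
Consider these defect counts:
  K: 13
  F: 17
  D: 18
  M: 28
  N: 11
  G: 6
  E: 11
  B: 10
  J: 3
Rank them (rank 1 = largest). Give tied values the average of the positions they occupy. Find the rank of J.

Sorted (descending): 28, 18, 17, 13, 11, 11, 10, 6, 3
The 2 values of 11 occupy positions 5–6 → average rank (5+6)/2 = 5.5.
J has value 3 → rank 9.

9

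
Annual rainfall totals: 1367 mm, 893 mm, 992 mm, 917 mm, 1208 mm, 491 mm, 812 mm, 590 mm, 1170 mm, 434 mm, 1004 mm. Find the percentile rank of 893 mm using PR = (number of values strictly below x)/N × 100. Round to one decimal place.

36.4

N = 11.
Strictly below 893: 4. Equal to 893: 1.
PR = 4/11 × 100 = 36.4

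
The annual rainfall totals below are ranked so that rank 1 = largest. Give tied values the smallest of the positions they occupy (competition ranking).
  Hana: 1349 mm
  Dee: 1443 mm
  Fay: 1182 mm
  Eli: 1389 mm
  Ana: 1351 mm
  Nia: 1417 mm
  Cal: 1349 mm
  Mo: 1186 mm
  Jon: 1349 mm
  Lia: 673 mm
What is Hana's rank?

5

Sorted (descending): 1443, 1417, 1389, 1351, 1349, 1349, 1349, 1186, 1182, 673
The 3 values of 1349 occupy positions 5–7 → each gets rank 5.
Hana has value 1349 mm → rank 5.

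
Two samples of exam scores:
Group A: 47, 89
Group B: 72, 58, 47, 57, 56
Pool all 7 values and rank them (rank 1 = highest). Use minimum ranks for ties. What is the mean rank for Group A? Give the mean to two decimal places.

3.50

Sorted (descending): 89, 72, 58, 57, 56, 47, 47
The 2 values of 47 occupy positions 6–7 → each gets rank 6.
Group A values → pooled ranks: 47→6, 89→1
Mean rank = (6 + 1) / 2 = 3.50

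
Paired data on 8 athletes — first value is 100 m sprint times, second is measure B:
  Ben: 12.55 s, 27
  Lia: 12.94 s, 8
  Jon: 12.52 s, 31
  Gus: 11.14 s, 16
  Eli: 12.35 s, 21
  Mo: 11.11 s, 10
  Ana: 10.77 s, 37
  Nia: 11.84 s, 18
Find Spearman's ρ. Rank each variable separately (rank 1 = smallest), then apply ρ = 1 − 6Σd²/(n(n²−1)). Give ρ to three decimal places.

-0.190

Ranks of variable 1: 7, 8, 6, 3, 5, 2, 1, 4
Ranks of variable 2: 6, 1, 7, 3, 5, 2, 8, 4
d = r₁ − r₂: 1, 7, -1, 0, 0, 0, -7, 0
d²: 1, 49, 1, 0, 0, 0, 49, 0; Σd² = 100
ρ = 1 − 6·100/(8·63) = 1 − 600/504 = -0.190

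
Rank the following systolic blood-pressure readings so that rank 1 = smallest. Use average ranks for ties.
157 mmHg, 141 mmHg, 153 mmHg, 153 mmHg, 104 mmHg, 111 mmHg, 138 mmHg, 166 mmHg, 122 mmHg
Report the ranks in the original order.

Sorted (ascending): 104, 111, 122, 138, 141, 153, 153, 157, 166
The 2 values of 153 occupy positions 6–7 → average rank (6+7)/2 = 6.5.

8, 5, 6.5, 6.5, 1, 2, 4, 9, 3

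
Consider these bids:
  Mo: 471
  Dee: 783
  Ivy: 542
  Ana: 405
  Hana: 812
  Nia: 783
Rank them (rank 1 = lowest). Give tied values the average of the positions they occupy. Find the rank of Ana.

1

Sorted (ascending): 405, 471, 542, 783, 783, 812
The 2 values of 783 occupy positions 4–5 → average rank (4+5)/2 = 4.5.
Ana has value 405 → rank 1.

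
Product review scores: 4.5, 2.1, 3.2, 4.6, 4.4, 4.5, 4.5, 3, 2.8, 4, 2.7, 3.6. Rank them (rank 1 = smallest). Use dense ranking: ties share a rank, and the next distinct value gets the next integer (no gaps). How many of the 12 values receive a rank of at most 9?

Sorted (ascending): 2.1, 2.7, 2.8, 3, 3.2, 3.6, 4, 4.4, 4.5, 4.5, 4.5, 4.6
The 3 values of 4.5 share dense rank 9.
Remaining distinct values take the next consecutive integers.
Ranks ≤ 9: {1, 2, 3, 4, 5, 6, 7, 8, 9, 9, 9} → 11 values.

11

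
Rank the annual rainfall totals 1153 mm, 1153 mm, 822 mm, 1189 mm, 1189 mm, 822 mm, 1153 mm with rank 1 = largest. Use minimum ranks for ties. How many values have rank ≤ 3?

Sorted (descending): 1189, 1189, 1153, 1153, 1153, 822, 822
The 2 values of 1189 occupy positions 1–2 → each gets rank 1.
The 3 values of 1153 occupy positions 3–5 → each gets rank 3.
The 2 values of 822 occupy positions 6–7 → each gets rank 6.
Ranks ≤ 3: {1, 1, 3, 3, 3} → 5 values.

5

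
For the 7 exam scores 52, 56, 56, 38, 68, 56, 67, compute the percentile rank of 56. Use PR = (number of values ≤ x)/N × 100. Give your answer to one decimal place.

N = 7.
Strictly below 56: 2. Equal to 56: 3.
PR = 5/7 × 100 = 71.4

71.4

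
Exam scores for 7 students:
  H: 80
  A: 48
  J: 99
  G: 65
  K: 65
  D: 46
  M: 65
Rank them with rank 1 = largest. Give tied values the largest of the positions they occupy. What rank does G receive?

5

Sorted (descending): 99, 80, 65, 65, 65, 48, 46
The 3 values of 65 occupy positions 3–5 → each gets rank 5.
G has value 65 → rank 5.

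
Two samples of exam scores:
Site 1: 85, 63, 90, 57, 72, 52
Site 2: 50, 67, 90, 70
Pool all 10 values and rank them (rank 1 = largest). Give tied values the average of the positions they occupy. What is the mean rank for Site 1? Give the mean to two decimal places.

Sorted (descending): 90, 90, 85, 72, 70, 67, 63, 57, 52, 50
The 2 values of 90 occupy positions 1–2 → average rank (1+2)/2 = 1.5.
Site 1 values → pooled ranks: 85→3, 63→7, 90→1.5, 57→8, 72→4, 52→9
Mean rank = (3 + 7 + 1.5 + 8 + 4 + 9) / 6 = 5.42

5.42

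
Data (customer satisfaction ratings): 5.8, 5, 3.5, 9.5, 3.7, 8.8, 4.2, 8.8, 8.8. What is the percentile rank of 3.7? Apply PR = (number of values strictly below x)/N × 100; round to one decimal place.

11.1

N = 9.
Strictly below 3.7: 1. Equal to 3.7: 1.
PR = 1/9 × 100 = 11.1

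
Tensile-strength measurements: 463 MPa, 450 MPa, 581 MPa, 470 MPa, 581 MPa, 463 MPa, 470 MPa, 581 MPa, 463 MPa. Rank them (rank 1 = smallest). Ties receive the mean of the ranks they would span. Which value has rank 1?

450

Sorted (ascending): 450, 463, 463, 463, 470, 470, 581, 581, 581
The 3 values of 463 occupy positions 2–4 → average rank 3.
The 2 values of 470 occupy positions 5–6 → average rank (5+6)/2 = 5.5.
The 3 values of 581 occupy positions 7–9 → average rank 8.
Rank 1 → value 450.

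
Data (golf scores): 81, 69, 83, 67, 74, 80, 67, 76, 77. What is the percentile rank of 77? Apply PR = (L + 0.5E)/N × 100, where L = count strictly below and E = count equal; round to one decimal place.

61.1

N = 9.
Strictly below 77: 5. Equal to 77: 1.
PR = (5 + 0.5·1)/9 × 100 = 61.1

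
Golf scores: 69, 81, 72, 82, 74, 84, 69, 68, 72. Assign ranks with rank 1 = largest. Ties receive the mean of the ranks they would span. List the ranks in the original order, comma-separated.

Sorted (descending): 84, 82, 81, 74, 72, 72, 69, 69, 68
The 2 values of 72 occupy positions 5–6 → average rank (5+6)/2 = 5.5.
The 2 values of 69 occupy positions 7–8 → average rank (7+8)/2 = 7.5.

7.5, 3, 5.5, 2, 4, 1, 7.5, 9, 5.5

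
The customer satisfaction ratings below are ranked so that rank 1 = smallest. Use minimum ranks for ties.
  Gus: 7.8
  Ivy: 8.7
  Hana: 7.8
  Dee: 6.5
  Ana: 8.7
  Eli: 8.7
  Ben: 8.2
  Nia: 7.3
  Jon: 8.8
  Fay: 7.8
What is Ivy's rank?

Sorted (ascending): 6.5, 7.3, 7.8, 7.8, 7.8, 8.2, 8.7, 8.7, 8.7, 8.8
The 3 values of 7.8 occupy positions 3–5 → each gets rank 3.
The 3 values of 8.7 occupy positions 7–9 → each gets rank 7.
Ivy has value 8.7 → rank 7.

7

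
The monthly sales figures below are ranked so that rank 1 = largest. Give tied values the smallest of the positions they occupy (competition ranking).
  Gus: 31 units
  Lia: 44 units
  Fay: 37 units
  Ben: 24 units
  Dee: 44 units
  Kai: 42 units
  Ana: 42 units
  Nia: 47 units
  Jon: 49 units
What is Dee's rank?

3

Sorted (descending): 49, 47, 44, 44, 42, 42, 37, 31, 24
The 2 values of 44 occupy positions 3–4 → each gets rank 3.
The 2 values of 42 occupy positions 5–6 → each gets rank 5.
Dee has value 44 units → rank 3.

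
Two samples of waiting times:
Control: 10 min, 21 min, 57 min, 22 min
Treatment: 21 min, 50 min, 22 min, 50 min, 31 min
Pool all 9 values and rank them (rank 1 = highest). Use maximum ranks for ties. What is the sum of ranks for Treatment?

24

Sorted (descending): 57, 50, 50, 31, 22, 22, 21, 21, 10
The 2 values of 50 occupy positions 2–3 → each gets rank 3.
The 2 values of 22 occupy positions 5–6 → each gets rank 6.
The 2 values of 21 occupy positions 7–8 → each gets rank 8.
Treatment values → pooled ranks: 21→8, 50→3, 22→6, 50→3, 31→4
Rank sum = 8 + 3 + 6 + 3 + 4 = 24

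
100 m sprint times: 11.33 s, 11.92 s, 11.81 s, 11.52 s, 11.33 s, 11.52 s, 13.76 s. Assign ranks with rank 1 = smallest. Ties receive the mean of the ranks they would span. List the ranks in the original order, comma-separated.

1.5, 6, 5, 3.5, 1.5, 3.5, 7

Sorted (ascending): 11.33, 11.33, 11.52, 11.52, 11.81, 11.92, 13.76
The 2 values of 11.33 occupy positions 1–2 → average rank (1+2)/2 = 1.5.
The 2 values of 11.52 occupy positions 3–4 → average rank (3+4)/2 = 3.5.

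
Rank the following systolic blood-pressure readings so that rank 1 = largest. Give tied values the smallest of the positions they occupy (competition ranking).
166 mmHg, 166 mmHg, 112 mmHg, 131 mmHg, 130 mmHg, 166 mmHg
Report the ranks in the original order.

1, 1, 6, 4, 5, 1

Sorted (descending): 166, 166, 166, 131, 130, 112
The 3 values of 166 occupy positions 1–3 → each gets rank 1.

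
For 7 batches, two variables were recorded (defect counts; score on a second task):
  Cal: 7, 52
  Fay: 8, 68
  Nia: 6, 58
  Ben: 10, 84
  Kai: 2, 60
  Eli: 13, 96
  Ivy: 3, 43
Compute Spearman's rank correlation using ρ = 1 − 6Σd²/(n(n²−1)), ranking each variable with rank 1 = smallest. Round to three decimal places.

0.750

Ranks of variable 1: 4, 5, 3, 6, 1, 7, 2
Ranks of variable 2: 2, 5, 3, 6, 4, 7, 1
d = r₁ − r₂: 2, 0, 0, 0, -3, 0, 1
d²: 4, 0, 0, 0, 9, 0, 1; Σd² = 14
ρ = 1 − 6·14/(7·48) = 1 − 84/336 = 0.750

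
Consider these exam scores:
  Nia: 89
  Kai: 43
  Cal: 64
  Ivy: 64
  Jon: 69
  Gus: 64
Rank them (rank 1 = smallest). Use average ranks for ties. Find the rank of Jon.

Sorted (ascending): 43, 64, 64, 64, 69, 89
The 3 values of 64 occupy positions 2–4 → average rank 3.
Jon has value 69 → rank 5.

5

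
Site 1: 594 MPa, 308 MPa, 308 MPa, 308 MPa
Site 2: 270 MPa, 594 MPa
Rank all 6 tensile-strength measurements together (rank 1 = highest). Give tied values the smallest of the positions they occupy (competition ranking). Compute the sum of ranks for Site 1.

10

Sorted (descending): 594, 594, 308, 308, 308, 270
The 2 values of 594 occupy positions 1–2 → each gets rank 1.
The 3 values of 308 occupy positions 3–5 → each gets rank 3.
Site 1 values → pooled ranks: 594→1, 308→3, 308→3, 308→3
Rank sum = 1 + 3 + 3 + 3 = 10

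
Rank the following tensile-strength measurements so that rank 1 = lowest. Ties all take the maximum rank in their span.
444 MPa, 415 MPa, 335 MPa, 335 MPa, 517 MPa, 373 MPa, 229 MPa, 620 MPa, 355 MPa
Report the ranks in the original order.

Sorted (ascending): 229, 335, 335, 355, 373, 415, 444, 517, 620
The 2 values of 335 occupy positions 2–3 → each gets rank 3.

7, 6, 3, 3, 8, 5, 1, 9, 4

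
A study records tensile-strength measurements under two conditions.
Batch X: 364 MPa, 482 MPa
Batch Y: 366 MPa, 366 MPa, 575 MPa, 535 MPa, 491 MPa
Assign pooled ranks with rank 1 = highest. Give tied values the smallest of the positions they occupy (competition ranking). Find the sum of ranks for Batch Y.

Sorted (descending): 575, 535, 491, 482, 366, 366, 364
The 2 values of 366 occupy positions 5–6 → each gets rank 5.
Batch Y values → pooled ranks: 366→5, 366→5, 575→1, 535→2, 491→3
Rank sum = 5 + 5 + 1 + 2 + 3 = 16

16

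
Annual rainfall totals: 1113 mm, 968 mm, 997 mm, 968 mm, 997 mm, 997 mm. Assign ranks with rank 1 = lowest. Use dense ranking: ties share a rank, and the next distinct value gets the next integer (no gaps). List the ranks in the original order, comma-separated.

Sorted (ascending): 968, 968, 997, 997, 997, 1113
The 2 values of 968 share dense rank 1.
The 3 values of 997 share dense rank 2.
Remaining distinct values take the next consecutive integers.

3, 1, 2, 1, 2, 2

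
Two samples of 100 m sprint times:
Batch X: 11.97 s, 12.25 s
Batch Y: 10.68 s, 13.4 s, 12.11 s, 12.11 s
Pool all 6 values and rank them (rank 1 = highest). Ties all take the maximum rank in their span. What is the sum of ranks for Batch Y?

15

Sorted (descending): 13.4, 12.25, 12.11, 12.11, 11.97, 10.68
The 2 values of 12.11 occupy positions 3–4 → each gets rank 4.
Batch Y values → pooled ranks: 10.68→6, 13.4→1, 12.11→4, 12.11→4
Rank sum = 6 + 1 + 4 + 4 = 15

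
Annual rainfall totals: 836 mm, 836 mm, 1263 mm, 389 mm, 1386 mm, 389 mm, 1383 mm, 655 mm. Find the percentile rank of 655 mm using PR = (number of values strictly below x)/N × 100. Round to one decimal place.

N = 8.
Strictly below 655: 2. Equal to 655: 1.
PR = 2/8 × 100 = 25.0

25.0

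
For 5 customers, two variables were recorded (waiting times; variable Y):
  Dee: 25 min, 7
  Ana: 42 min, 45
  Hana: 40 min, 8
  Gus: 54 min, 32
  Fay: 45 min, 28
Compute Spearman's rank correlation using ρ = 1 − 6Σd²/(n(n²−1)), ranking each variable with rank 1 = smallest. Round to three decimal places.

Ranks of variable 1: 1, 3, 2, 5, 4
Ranks of variable 2: 1, 5, 2, 4, 3
d = r₁ − r₂: 0, -2, 0, 1, 1
d²: 0, 4, 0, 1, 1; Σd² = 6
ρ = 1 − 6·6/(5·24) = 1 − 36/120 = 0.700

0.700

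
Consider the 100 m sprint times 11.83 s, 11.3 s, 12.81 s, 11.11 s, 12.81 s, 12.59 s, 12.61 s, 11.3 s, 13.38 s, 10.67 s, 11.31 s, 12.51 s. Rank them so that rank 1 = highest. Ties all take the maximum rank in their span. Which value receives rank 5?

Sorted (descending): 13.38, 12.81, 12.81, 12.61, 12.59, 12.51, 11.83, 11.31, 11.3, 11.3, 11.11, 10.67
The 2 values of 12.81 occupy positions 2–3 → each gets rank 3.
The 2 values of 11.3 occupy positions 9–10 → each gets rank 10.
Rank 5 → value 12.59.

12.59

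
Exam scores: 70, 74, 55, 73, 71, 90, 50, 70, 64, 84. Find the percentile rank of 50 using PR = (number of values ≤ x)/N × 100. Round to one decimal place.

N = 10.
Strictly below 50: 0. Equal to 50: 1.
PR = 1/10 × 100 = 10.0

10.0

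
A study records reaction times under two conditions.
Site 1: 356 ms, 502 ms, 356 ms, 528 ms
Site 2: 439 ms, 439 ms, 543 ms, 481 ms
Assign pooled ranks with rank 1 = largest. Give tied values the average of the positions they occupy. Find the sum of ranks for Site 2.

16

Sorted (descending): 543, 528, 502, 481, 439, 439, 356, 356
The 2 values of 439 occupy positions 5–6 → average rank (5+6)/2 = 5.5.
The 2 values of 356 occupy positions 7–8 → average rank (7+8)/2 = 7.5.
Site 2 values → pooled ranks: 439→5.5, 439→5.5, 543→1, 481→4
Rank sum = 5.5 + 5.5 + 1 + 4 = 16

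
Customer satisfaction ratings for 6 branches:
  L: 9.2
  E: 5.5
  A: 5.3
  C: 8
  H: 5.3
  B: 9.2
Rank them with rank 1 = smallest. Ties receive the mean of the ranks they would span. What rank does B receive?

Sorted (ascending): 5.3, 5.3, 5.5, 8, 9.2, 9.2
The 2 values of 5.3 occupy positions 1–2 → average rank (1+2)/2 = 1.5.
The 2 values of 9.2 occupy positions 5–6 → average rank (5+6)/2 = 5.5.
B has value 9.2 → rank 5.5.

5.5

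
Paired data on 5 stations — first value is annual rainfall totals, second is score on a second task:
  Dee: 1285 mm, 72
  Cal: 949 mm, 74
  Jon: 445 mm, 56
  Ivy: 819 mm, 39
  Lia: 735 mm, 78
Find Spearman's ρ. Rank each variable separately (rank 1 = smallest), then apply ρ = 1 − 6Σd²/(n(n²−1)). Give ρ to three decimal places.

Ranks of variable 1: 5, 4, 1, 3, 2
Ranks of variable 2: 3, 4, 2, 1, 5
d = r₁ − r₂: 2, 0, -1, 2, -3
d²: 4, 0, 1, 4, 9; Σd² = 18
ρ = 1 − 6·18/(5·24) = 1 − 108/120 = 0.100

0.100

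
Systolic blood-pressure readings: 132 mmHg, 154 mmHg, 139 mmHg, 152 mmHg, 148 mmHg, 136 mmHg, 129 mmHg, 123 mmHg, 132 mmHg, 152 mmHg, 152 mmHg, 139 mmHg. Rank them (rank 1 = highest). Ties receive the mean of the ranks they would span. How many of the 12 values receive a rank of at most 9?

8

Sorted (descending): 154, 152, 152, 152, 148, 139, 139, 136, 132, 132, 129, 123
The 3 values of 152 occupy positions 2–4 → average rank 3.
The 2 values of 139 occupy positions 6–7 → average rank (6+7)/2 = 6.5.
The 2 values of 132 occupy positions 9–10 → average rank (9+10)/2 = 9.5.
Ranks ≤ 9: {1, 3, 3, 3, 5, 6.5, 6.5, 8} → 8 values.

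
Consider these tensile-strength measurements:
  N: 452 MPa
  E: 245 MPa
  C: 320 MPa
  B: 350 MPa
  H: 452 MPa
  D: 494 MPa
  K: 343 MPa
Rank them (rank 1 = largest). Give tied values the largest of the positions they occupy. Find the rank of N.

Sorted (descending): 494, 452, 452, 350, 343, 320, 245
The 2 values of 452 occupy positions 2–3 → each gets rank 3.
N has value 452 MPa → rank 3.

3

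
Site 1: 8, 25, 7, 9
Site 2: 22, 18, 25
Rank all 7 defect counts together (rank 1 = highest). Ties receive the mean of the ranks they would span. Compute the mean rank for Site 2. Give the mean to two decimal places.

2.83

Sorted (descending): 25, 25, 22, 18, 9, 8, 7
The 2 values of 25 occupy positions 1–2 → average rank (1+2)/2 = 1.5.
Site 2 values → pooled ranks: 22→3, 18→4, 25→1.5
Mean rank = (3 + 4 + 1.5) / 3 = 2.83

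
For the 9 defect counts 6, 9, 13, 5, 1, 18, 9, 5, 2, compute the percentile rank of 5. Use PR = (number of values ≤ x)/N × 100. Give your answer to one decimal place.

44.4

N = 9.
Strictly below 5: 2. Equal to 5: 2.
PR = 4/9 × 100 = 44.4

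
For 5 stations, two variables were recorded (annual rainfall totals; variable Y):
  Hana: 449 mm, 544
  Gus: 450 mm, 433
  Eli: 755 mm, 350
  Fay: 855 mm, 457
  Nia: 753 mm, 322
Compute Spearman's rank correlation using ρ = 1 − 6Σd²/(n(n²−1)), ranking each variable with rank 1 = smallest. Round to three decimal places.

Ranks of variable 1: 1, 2, 4, 5, 3
Ranks of variable 2: 5, 3, 2, 4, 1
d = r₁ − r₂: -4, -1, 2, 1, 2
d²: 16, 1, 4, 1, 4; Σd² = 26
ρ = 1 − 6·26/(5·24) = 1 − 156/120 = -0.300

-0.300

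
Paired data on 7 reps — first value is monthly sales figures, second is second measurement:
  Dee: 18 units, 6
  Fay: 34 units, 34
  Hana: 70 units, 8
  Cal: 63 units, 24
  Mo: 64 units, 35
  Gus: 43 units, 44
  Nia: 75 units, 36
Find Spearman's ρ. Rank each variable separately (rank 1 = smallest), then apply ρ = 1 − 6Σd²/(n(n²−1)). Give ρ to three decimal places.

0.321

Ranks of variable 1: 1, 2, 6, 4, 5, 3, 7
Ranks of variable 2: 1, 4, 2, 3, 5, 7, 6
d = r₁ − r₂: 0, -2, 4, 1, 0, -4, 1
d²: 0, 4, 16, 1, 0, 16, 1; Σd² = 38
ρ = 1 − 6·38/(7·48) = 1 − 228/336 = 0.321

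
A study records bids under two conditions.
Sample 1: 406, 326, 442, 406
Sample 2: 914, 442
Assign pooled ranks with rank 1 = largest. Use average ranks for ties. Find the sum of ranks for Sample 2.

3.5

Sorted (descending): 914, 442, 442, 406, 406, 326
The 2 values of 442 occupy positions 2–3 → average rank (2+3)/2 = 2.5.
The 2 values of 406 occupy positions 4–5 → average rank (4+5)/2 = 4.5.
Sample 2 values → pooled ranks: 914→1, 442→2.5
Rank sum = 1 + 2.5 = 3.5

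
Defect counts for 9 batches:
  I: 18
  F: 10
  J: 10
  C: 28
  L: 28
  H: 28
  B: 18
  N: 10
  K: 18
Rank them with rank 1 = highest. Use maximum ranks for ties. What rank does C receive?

3

Sorted (descending): 28, 28, 28, 18, 18, 18, 10, 10, 10
The 3 values of 28 occupy positions 1–3 → each gets rank 3.
The 3 values of 18 occupy positions 4–6 → each gets rank 6.
The 3 values of 10 occupy positions 7–9 → each gets rank 9.
C has value 28 → rank 3.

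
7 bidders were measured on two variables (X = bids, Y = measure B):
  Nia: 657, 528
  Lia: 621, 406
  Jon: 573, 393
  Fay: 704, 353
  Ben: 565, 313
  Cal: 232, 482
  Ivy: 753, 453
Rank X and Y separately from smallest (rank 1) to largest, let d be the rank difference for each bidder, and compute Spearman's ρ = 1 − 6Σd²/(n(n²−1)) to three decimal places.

Ranks of variable 1: 5, 4, 3, 6, 2, 1, 7
Ranks of variable 2: 7, 4, 3, 2, 1, 6, 5
d = r₁ − r₂: -2, 0, 0, 4, 1, -5, 2
d²: 4, 0, 0, 16, 1, 25, 4; Σd² = 50
ρ = 1 − 6·50/(7·48) = 1 − 300/336 = 0.107

0.107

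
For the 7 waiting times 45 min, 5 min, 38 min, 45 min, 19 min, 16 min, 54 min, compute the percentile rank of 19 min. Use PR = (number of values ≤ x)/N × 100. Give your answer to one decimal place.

42.9

N = 7.
Strictly below 19: 2. Equal to 19: 1.
PR = 3/7 × 100 = 42.9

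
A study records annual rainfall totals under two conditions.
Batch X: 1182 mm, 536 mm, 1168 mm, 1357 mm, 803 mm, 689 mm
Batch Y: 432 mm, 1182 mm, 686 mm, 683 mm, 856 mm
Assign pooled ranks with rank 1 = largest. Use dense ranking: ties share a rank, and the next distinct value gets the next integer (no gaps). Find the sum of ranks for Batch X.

Sorted (descending): 1357, 1182, 1182, 1168, 856, 803, 689, 686, 683, 536, 432
The 2 values of 1182 share dense rank 2.
Remaining distinct values take the next consecutive integers.
Batch X values → pooled ranks: 1182→2, 536→9, 1168→3, 1357→1, 803→5, 689→6
Rank sum = 2 + 9 + 3 + 1 + 5 + 6 = 26

26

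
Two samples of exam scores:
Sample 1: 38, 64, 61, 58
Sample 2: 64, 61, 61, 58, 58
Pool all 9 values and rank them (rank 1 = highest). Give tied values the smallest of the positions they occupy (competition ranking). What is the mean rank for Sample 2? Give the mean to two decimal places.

Sorted (descending): 64, 64, 61, 61, 61, 58, 58, 58, 38
The 2 values of 64 occupy positions 1–2 → each gets rank 1.
The 3 values of 61 occupy positions 3–5 → each gets rank 3.
The 3 values of 58 occupy positions 6–8 → each gets rank 6.
Sample 2 values → pooled ranks: 64→1, 61→3, 61→3, 58→6, 58→6
Mean rank = (1 + 3 + 3 + 6 + 6) / 5 = 3.80

3.80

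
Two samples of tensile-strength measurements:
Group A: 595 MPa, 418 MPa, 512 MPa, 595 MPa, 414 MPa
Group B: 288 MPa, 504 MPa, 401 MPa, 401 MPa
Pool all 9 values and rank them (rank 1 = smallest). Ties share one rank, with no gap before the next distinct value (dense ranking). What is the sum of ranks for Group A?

27

Sorted (ascending): 288, 401, 401, 414, 418, 504, 512, 595, 595
The 2 values of 401 share dense rank 2.
The 2 values of 595 share dense rank 7.
Remaining distinct values take the next consecutive integers.
Group A values → pooled ranks: 595→7, 418→4, 512→6, 595→7, 414→3
Rank sum = 7 + 4 + 6 + 7 + 3 = 27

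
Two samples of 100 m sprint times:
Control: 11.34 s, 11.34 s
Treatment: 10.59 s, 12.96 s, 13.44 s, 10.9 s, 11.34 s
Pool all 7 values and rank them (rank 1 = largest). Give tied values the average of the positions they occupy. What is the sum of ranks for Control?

Sorted (descending): 13.44, 12.96, 11.34, 11.34, 11.34, 10.9, 10.59
The 3 values of 11.34 occupy positions 3–5 → average rank 4.
Control values → pooled ranks: 11.34→4, 11.34→4
Rank sum = 4 + 4 = 8

8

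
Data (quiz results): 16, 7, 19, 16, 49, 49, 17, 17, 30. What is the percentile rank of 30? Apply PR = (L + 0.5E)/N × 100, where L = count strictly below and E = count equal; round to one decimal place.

72.2

N = 9.
Strictly below 30: 6. Equal to 30: 1.
PR = (6 + 0.5·1)/9 × 100 = 72.2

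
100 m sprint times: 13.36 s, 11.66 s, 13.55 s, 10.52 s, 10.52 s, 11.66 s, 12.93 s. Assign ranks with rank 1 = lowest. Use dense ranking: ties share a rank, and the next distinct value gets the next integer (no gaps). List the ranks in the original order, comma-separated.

Sorted (ascending): 10.52, 10.52, 11.66, 11.66, 12.93, 13.36, 13.55
The 2 values of 10.52 share dense rank 1.
The 2 values of 11.66 share dense rank 2.
Remaining distinct values take the next consecutive integers.

4, 2, 5, 1, 1, 2, 3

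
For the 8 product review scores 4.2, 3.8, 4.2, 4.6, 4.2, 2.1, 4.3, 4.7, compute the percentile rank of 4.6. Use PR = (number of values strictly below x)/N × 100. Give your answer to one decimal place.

N = 8.
Strictly below 4.6: 6. Equal to 4.6: 1.
PR = 6/8 × 100 = 75.0

75.0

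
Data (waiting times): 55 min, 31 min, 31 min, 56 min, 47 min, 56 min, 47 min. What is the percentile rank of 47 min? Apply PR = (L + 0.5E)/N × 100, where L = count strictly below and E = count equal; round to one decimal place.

42.9

N = 7.
Strictly below 47: 2. Equal to 47: 2.
PR = (2 + 0.5·2)/7 × 100 = 42.9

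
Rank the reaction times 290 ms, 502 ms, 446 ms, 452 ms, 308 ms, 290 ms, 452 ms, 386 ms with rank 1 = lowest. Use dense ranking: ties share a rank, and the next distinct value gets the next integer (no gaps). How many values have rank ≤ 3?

Sorted (ascending): 290, 290, 308, 386, 446, 452, 452, 502
The 2 values of 290 share dense rank 1.
The 2 values of 452 share dense rank 5.
Remaining distinct values take the next consecutive integers.
Ranks ≤ 3: {1, 1, 2, 3} → 4 values.

4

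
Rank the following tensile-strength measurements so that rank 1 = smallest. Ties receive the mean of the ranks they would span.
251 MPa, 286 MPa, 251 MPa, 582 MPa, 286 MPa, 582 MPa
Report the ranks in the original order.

1.5, 3.5, 1.5, 5.5, 3.5, 5.5

Sorted (ascending): 251, 251, 286, 286, 582, 582
The 2 values of 251 occupy positions 1–2 → average rank (1+2)/2 = 1.5.
The 2 values of 286 occupy positions 3–4 → average rank (3+4)/2 = 3.5.
The 2 values of 582 occupy positions 5–6 → average rank (5+6)/2 = 5.5.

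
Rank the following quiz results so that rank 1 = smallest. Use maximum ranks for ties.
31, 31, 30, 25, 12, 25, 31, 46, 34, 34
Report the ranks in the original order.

7, 7, 4, 3, 1, 3, 7, 10, 9, 9

Sorted (ascending): 12, 25, 25, 30, 31, 31, 31, 34, 34, 46
The 2 values of 25 occupy positions 2–3 → each gets rank 3.
The 3 values of 31 occupy positions 5–7 → each gets rank 7.
The 2 values of 34 occupy positions 8–9 → each gets rank 9.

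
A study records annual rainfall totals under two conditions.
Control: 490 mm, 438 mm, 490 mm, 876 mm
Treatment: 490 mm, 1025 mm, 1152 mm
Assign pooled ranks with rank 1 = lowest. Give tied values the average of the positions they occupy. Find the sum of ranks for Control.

12

Sorted (ascending): 438, 490, 490, 490, 876, 1025, 1152
The 3 values of 490 occupy positions 2–4 → average rank 3.
Control values → pooled ranks: 490→3, 438→1, 490→3, 876→5
Rank sum = 3 + 1 + 3 + 5 = 12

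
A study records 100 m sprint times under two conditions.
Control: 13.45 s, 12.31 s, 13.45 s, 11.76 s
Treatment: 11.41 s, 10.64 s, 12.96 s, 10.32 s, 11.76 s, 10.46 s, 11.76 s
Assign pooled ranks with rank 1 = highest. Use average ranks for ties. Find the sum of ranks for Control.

Sorted (descending): 13.45, 13.45, 12.96, 12.31, 11.76, 11.76, 11.76, 11.41, 10.64, 10.46, 10.32
The 2 values of 13.45 occupy positions 1–2 → average rank (1+2)/2 = 1.5.
The 3 values of 11.76 occupy positions 5–7 → average rank 6.
Control values → pooled ranks: 13.45→1.5, 12.31→4, 13.45→1.5, 11.76→6
Rank sum = 1.5 + 4 + 1.5 + 6 = 13

13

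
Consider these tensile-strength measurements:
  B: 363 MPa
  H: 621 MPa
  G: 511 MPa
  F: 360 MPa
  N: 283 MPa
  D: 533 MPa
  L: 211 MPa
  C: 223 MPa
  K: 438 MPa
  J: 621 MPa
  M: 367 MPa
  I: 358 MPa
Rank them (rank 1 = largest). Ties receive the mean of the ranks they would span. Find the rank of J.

1.5

Sorted (descending): 621, 621, 533, 511, 438, 367, 363, 360, 358, 283, 223, 211
The 2 values of 621 occupy positions 1–2 → average rank (1+2)/2 = 1.5.
J has value 621 MPa → rank 1.5.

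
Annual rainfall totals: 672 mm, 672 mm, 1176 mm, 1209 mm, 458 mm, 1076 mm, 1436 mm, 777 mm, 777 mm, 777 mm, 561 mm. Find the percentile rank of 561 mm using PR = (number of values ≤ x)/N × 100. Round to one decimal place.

N = 11.
Strictly below 561: 1. Equal to 561: 1.
PR = 2/11 × 100 = 18.2

18.2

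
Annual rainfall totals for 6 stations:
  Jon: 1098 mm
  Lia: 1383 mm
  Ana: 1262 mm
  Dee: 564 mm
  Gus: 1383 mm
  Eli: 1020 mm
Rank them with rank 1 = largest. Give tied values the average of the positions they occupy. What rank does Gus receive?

1.5

Sorted (descending): 1383, 1383, 1262, 1098, 1020, 564
The 2 values of 1383 occupy positions 1–2 → average rank (1+2)/2 = 1.5.
Gus has value 1383 mm → rank 1.5.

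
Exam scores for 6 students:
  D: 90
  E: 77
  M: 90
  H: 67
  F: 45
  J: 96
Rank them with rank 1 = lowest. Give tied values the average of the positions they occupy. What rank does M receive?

Sorted (ascending): 45, 67, 77, 90, 90, 96
The 2 values of 90 occupy positions 4–5 → average rank (4+5)/2 = 4.5.
M has value 90 → rank 4.5.

4.5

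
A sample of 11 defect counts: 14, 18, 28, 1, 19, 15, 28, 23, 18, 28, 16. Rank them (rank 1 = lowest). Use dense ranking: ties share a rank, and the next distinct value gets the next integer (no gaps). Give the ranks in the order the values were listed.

Sorted (ascending): 1, 14, 15, 16, 18, 18, 19, 23, 28, 28, 28
The 2 values of 18 share dense rank 5.
The 3 values of 28 share dense rank 8.
Remaining distinct values take the next consecutive integers.

2, 5, 8, 1, 6, 3, 8, 7, 5, 8, 4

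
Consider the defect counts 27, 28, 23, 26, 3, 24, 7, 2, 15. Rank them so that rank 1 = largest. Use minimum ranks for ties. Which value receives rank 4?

Sorted (descending): 28, 27, 26, 24, 23, 15, 7, 3, 2
No ties — each value takes its position as its rank.
Rank 4 → value 24.

24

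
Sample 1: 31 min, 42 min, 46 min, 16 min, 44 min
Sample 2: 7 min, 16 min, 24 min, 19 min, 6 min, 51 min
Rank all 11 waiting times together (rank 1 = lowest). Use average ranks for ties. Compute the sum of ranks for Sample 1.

Sorted (ascending): 6, 7, 16, 16, 19, 24, 31, 42, 44, 46, 51
The 2 values of 16 occupy positions 3–4 → average rank (3+4)/2 = 3.5.
Sample 1 values → pooled ranks: 31→7, 42→8, 46→10, 16→3.5, 44→9
Rank sum = 7 + 8 + 10 + 3.5 + 9 = 37.5

37.5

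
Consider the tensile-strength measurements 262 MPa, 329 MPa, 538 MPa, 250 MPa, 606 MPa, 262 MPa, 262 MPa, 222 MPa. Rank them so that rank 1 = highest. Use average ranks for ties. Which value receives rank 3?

Sorted (descending): 606, 538, 329, 262, 262, 262, 250, 222
The 3 values of 262 occupy positions 4–6 → average rank 5.
Rank 3 → value 329.

329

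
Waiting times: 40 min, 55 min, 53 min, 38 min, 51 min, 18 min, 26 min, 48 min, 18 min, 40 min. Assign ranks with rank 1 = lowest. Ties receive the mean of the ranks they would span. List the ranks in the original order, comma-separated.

5.5, 10, 9, 4, 8, 1.5, 3, 7, 1.5, 5.5

Sorted (ascending): 18, 18, 26, 38, 40, 40, 48, 51, 53, 55
The 2 values of 18 occupy positions 1–2 → average rank (1+2)/2 = 1.5.
The 2 values of 40 occupy positions 5–6 → average rank (5+6)/2 = 5.5.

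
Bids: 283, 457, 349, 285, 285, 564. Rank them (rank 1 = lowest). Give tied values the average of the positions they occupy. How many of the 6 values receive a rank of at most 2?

Sorted (ascending): 283, 285, 285, 349, 457, 564
The 2 values of 285 occupy positions 2–3 → average rank (2+3)/2 = 2.5.
Ranks ≤ 2: {1} → 1 value.

1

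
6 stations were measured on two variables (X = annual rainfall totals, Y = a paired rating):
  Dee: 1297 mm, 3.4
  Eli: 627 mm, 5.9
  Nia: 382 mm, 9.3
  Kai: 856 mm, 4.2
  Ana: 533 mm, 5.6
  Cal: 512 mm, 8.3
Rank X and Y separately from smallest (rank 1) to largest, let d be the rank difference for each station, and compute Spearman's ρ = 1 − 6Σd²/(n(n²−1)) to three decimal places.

Ranks of variable 1: 6, 4, 1, 5, 3, 2
Ranks of variable 2: 1, 4, 6, 2, 3, 5
d = r₁ − r₂: 5, 0, -5, 3, 0, -3
d²: 25, 0, 25, 9, 0, 9; Σd² = 68
ρ = 1 − 6·68/(6·35) = 1 − 408/210 = -0.943

-0.943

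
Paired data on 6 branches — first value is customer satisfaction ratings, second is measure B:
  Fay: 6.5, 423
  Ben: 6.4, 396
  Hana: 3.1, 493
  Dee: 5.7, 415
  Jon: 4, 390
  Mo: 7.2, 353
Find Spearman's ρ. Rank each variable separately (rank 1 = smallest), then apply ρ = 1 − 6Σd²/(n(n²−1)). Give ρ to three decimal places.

-0.486

Ranks of variable 1: 5, 4, 1, 3, 2, 6
Ranks of variable 2: 5, 3, 6, 4, 2, 1
d = r₁ − r₂: 0, 1, -5, -1, 0, 5
d²: 0, 1, 25, 1, 0, 25; Σd² = 52
ρ = 1 − 6·52/(6·35) = 1 − 312/210 = -0.486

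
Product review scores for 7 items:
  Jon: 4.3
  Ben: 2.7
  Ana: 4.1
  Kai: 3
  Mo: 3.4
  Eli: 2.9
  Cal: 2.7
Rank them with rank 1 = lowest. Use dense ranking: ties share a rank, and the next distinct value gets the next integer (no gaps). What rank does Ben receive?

1

Sorted (ascending): 2.7, 2.7, 2.9, 3, 3.4, 4.1, 4.3
The 2 values of 2.7 share dense rank 1.
Remaining distinct values take the next consecutive integers.
Ben has value 2.7 → rank 1.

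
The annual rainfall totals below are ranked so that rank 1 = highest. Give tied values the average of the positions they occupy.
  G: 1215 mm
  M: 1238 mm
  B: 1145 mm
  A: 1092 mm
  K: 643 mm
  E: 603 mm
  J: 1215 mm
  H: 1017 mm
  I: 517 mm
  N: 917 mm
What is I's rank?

10

Sorted (descending): 1238, 1215, 1215, 1145, 1092, 1017, 917, 643, 603, 517
The 2 values of 1215 occupy positions 2–3 → average rank (2+3)/2 = 2.5.
I has value 517 mm → rank 10.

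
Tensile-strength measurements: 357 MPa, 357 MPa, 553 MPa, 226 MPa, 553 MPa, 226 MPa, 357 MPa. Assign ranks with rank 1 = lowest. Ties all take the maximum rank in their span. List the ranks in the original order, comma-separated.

Sorted (ascending): 226, 226, 357, 357, 357, 553, 553
The 2 values of 226 occupy positions 1–2 → each gets rank 2.
The 3 values of 357 occupy positions 3–5 → each gets rank 5.
The 2 values of 553 occupy positions 6–7 → each gets rank 7.

5, 5, 7, 2, 7, 2, 5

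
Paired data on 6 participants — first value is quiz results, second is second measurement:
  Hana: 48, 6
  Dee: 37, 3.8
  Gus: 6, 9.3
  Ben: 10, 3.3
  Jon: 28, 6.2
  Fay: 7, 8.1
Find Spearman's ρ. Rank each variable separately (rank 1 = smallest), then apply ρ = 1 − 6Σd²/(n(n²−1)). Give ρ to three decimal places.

Ranks of variable 1: 6, 5, 1, 3, 4, 2
Ranks of variable 2: 3, 2, 6, 1, 4, 5
d = r₁ − r₂: 3, 3, -5, 2, 0, -3
d²: 9, 9, 25, 4, 0, 9; Σd² = 56
ρ = 1 − 6·56/(6·35) = 1 − 336/210 = -0.600

-0.600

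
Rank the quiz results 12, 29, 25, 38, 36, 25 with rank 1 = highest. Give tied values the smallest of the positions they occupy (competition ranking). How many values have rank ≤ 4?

5

Sorted (descending): 38, 36, 29, 25, 25, 12
The 2 values of 25 occupy positions 4–5 → each gets rank 4.
Ranks ≤ 4: {1, 2, 3, 4, 4} → 5 values.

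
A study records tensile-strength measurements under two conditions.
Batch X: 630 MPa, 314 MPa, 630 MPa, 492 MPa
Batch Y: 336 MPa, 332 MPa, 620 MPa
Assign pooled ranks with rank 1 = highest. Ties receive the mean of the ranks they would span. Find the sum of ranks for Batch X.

Sorted (descending): 630, 630, 620, 492, 336, 332, 314
The 2 values of 630 occupy positions 1–2 → average rank (1+2)/2 = 1.5.
Batch X values → pooled ranks: 630→1.5, 314→7, 630→1.5, 492→4
Rank sum = 1.5 + 7 + 1.5 + 4 = 14

14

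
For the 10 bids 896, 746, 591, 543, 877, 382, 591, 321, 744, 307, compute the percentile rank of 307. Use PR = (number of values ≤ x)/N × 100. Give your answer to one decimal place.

10.0

N = 10.
Strictly below 307: 0. Equal to 307: 1.
PR = 1/10 × 100 = 10.0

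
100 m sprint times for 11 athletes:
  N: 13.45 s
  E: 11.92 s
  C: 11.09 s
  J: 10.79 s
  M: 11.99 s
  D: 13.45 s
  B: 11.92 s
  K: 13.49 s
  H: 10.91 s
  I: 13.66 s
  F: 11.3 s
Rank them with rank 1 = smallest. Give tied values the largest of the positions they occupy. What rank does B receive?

6

Sorted (ascending): 10.79, 10.91, 11.09, 11.3, 11.92, 11.92, 11.99, 13.45, 13.45, 13.49, 13.66
The 2 values of 11.92 occupy positions 5–6 → each gets rank 6.
The 2 values of 13.45 occupy positions 8–9 → each gets rank 9.
B has value 11.92 s → rank 6.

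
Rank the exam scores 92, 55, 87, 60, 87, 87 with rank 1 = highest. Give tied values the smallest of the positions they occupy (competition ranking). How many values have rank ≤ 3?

Sorted (descending): 92, 87, 87, 87, 60, 55
The 3 values of 87 occupy positions 2–4 → each gets rank 2.
Ranks ≤ 3: {1, 2, 2, 2} → 4 values.

4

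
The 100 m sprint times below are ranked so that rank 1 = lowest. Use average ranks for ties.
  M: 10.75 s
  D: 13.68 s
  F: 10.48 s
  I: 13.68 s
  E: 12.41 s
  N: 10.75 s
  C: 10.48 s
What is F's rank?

1.5

Sorted (ascending): 10.48, 10.48, 10.75, 10.75, 12.41, 13.68, 13.68
The 2 values of 10.48 occupy positions 1–2 → average rank (1+2)/2 = 1.5.
The 2 values of 10.75 occupy positions 3–4 → average rank (3+4)/2 = 3.5.
The 2 values of 13.68 occupy positions 6–7 → average rank (6+7)/2 = 6.5.
F has value 10.48 s → rank 1.5.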